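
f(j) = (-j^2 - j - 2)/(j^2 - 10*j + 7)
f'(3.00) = 0.21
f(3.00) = 1.00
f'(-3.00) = 0.05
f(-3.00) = -0.17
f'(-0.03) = -0.50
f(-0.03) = -0.27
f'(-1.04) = -0.01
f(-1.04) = -0.11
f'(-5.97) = 0.04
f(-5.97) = -0.31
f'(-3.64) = 0.05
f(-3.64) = -0.20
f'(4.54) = 0.49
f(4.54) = 1.53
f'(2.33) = 0.08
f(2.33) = 0.90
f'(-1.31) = 0.01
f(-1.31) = -0.11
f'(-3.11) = 0.05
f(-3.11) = -0.18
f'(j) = (10 - 2*j)*(-j^2 - j - 2)/(j^2 - 10*j + 7)^2 + (-2*j - 1)/(j^2 - 10*j + 7)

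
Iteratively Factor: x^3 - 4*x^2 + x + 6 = (x - 3)*(x^2 - x - 2) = (x - 3)*(x - 2)*(x + 1)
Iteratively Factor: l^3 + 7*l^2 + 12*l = (l + 3)*(l^2 + 4*l) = (l + 3)*(l + 4)*(l)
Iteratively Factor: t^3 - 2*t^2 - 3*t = (t - 3)*(t^2 + t) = (t - 3)*(t + 1)*(t)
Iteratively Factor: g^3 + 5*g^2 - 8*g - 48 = (g + 4)*(g^2 + g - 12) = (g + 4)^2*(g - 3)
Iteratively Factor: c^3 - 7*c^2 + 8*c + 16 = (c - 4)*(c^2 - 3*c - 4) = (c - 4)*(c + 1)*(c - 4)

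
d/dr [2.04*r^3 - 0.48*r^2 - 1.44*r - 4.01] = 6.12*r^2 - 0.96*r - 1.44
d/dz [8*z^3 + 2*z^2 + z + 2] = 24*z^2 + 4*z + 1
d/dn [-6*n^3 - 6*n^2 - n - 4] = -18*n^2 - 12*n - 1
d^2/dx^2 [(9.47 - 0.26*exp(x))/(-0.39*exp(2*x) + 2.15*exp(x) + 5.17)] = (0.039546*exp(4*x) - 5.543538*exp(3*x) + 26.967213*exp(2*x) - 123.042549*exp(x) + 112.213299)*exp(x)/(0.059319*exp(6*x) - 0.981045*exp(5*x) + 3.049254*exp(4*x) + 16.071895*exp(3*x) - 40.422162*exp(2*x) - 172.401405*exp(x) - 138.188413)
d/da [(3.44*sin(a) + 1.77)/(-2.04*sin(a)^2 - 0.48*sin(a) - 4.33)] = (7.0176*sin(a)^2 + 7.2216*sin(a) - 14.0456)*cos(a)/(4.1616*sin(a)^4 + 1.9584*sin(a)^3 + 17.8968*sin(a)^2 + 4.1568*sin(a) + 18.7489)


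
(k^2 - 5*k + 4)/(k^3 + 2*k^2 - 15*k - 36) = (k - 1)/(k^2 + 6*k + 9)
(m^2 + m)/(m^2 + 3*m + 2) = m/(m + 2)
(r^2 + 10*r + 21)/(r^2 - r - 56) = (r + 3)/(r - 8)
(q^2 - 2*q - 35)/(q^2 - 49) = (q + 5)/(q + 7)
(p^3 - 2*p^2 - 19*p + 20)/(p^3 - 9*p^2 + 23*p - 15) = (p + 4)/(p - 3)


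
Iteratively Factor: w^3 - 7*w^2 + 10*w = (w)*(w^2 - 7*w + 10) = w*(w - 5)*(w - 2)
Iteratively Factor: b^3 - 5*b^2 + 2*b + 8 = (b - 4)*(b^2 - b - 2) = (b - 4)*(b - 2)*(b + 1)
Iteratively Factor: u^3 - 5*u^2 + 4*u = (u)*(u^2 - 5*u + 4) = u*(u - 4)*(u - 1)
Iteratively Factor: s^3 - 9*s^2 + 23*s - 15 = (s - 3)*(s^2 - 6*s + 5) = (s - 3)*(s - 1)*(s - 5)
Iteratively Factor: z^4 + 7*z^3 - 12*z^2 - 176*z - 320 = (z + 4)*(z^3 + 3*z^2 - 24*z - 80) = (z - 5)*(z + 4)*(z^2 + 8*z + 16) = (z - 5)*(z + 4)^2*(z + 4)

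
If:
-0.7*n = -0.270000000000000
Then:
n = 0.39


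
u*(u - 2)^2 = u^3 - 4*u^2 + 4*u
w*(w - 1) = w^2 - w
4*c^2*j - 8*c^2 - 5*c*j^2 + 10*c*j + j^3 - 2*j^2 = (-4*c + j)*(-c + j)*(j - 2)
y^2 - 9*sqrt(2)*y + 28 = (y - 7*sqrt(2))*(y - 2*sqrt(2))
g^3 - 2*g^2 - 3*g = g*(g - 3)*(g + 1)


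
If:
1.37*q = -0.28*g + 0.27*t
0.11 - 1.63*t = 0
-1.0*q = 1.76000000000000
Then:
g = 8.68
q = -1.76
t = 0.07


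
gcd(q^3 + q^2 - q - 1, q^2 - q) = q - 1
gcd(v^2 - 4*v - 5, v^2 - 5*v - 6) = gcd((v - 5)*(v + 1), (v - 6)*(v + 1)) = v + 1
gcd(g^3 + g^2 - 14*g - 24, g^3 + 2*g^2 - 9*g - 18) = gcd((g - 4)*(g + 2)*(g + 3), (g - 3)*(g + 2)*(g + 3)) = g^2 + 5*g + 6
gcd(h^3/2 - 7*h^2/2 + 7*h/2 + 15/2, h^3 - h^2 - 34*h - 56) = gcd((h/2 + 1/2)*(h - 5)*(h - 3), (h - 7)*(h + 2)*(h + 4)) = 1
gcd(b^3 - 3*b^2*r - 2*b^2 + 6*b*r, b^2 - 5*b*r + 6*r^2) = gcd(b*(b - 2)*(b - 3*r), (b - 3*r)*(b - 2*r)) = -b + 3*r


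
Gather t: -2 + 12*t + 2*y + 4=12*t + 2*y + 2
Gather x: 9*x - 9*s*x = x*(9 - 9*s)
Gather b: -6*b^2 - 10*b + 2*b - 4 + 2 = -6*b^2 - 8*b - 2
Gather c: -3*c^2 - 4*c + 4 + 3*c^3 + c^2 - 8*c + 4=3*c^3 - 2*c^2 - 12*c + 8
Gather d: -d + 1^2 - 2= -d - 1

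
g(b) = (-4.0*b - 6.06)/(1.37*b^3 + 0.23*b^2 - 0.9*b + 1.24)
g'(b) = (-4.0*b - 6.06)*(-4.11*b^2 - 0.46*b + 0.9)/(1.37*b^3 + 0.23*b^2 - 0.9*b + 1.24)^2 - 4.0/(1.37*b^3 + 0.23*b^2 - 0.9*b + 1.24)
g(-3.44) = -0.16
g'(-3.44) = -0.07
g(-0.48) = -2.63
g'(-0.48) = -2.83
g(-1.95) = -0.28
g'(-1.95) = 0.03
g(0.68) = -7.54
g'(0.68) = 5.06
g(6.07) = -0.10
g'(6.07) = 0.04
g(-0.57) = -2.40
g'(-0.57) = -2.28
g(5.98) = -0.10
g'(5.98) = 0.04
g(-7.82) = -0.04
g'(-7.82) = -0.01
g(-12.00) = -0.02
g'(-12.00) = -0.00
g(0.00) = -4.89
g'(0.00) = -6.77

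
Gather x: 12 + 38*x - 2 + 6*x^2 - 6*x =6*x^2 + 32*x + 10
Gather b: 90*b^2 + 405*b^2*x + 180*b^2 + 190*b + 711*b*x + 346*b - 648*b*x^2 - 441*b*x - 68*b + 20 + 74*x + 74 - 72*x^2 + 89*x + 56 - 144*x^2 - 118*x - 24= b^2*(405*x + 270) + b*(-648*x^2 + 270*x + 468) - 216*x^2 + 45*x + 126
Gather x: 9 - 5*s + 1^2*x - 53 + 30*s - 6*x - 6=25*s - 5*x - 50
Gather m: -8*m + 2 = 2 - 8*m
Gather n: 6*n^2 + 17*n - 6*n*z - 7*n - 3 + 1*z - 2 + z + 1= 6*n^2 + n*(10 - 6*z) + 2*z - 4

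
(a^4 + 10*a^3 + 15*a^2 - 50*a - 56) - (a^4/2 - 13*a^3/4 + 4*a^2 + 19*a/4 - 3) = a^4/2 + 53*a^3/4 + 11*a^2 - 219*a/4 - 53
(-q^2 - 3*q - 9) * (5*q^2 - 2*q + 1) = -5*q^4 - 13*q^3 - 40*q^2 + 15*q - 9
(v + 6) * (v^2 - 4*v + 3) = v^3 + 2*v^2 - 21*v + 18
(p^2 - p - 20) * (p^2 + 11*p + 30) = p^4 + 10*p^3 - p^2 - 250*p - 600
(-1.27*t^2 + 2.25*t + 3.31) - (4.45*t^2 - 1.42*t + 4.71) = -5.72*t^2 + 3.67*t - 1.4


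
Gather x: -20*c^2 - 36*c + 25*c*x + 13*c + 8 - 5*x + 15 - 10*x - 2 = -20*c^2 - 23*c + x*(25*c - 15) + 21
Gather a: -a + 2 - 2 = -a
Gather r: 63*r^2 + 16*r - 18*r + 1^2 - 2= 63*r^2 - 2*r - 1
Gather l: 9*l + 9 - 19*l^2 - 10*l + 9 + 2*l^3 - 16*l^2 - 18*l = 2*l^3 - 35*l^2 - 19*l + 18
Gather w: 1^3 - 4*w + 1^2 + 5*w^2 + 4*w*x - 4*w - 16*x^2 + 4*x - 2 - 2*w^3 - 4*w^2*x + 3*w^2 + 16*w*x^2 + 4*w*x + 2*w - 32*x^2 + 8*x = -2*w^3 + w^2*(8 - 4*x) + w*(16*x^2 + 8*x - 6) - 48*x^2 + 12*x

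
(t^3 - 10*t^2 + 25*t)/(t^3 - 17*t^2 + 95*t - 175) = t/(t - 7)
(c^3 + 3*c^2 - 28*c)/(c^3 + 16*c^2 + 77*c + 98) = c*(c - 4)/(c^2 + 9*c + 14)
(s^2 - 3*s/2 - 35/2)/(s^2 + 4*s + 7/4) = 2*(s - 5)/(2*s + 1)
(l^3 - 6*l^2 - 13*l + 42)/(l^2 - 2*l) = l - 4 - 21/l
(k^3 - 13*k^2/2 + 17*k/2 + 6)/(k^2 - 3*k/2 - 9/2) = (2*k^2 - 7*k - 4)/(2*k + 3)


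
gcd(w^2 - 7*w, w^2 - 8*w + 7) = w - 7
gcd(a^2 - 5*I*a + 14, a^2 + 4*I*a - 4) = a + 2*I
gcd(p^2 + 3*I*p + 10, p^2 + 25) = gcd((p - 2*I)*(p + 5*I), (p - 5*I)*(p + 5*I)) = p + 5*I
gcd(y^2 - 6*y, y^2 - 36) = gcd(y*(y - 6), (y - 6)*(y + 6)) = y - 6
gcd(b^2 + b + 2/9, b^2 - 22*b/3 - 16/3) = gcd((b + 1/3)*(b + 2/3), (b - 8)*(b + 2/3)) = b + 2/3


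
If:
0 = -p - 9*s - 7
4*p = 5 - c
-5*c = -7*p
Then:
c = 35/27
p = 25/27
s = -214/243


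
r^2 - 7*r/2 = r*(r - 7/2)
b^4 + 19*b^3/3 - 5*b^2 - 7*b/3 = b*(b - 1)*(b + 1/3)*(b + 7)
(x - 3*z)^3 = x^3 - 9*x^2*z + 27*x*z^2 - 27*z^3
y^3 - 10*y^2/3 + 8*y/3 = y*(y - 2)*(y - 4/3)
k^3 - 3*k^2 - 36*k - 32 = (k - 8)*(k + 1)*(k + 4)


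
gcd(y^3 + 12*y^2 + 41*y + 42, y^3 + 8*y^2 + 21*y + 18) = y^2 + 5*y + 6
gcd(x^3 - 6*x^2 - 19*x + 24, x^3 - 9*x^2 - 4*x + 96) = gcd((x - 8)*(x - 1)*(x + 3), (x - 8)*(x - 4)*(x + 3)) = x^2 - 5*x - 24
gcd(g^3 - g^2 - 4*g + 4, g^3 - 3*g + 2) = g^2 + g - 2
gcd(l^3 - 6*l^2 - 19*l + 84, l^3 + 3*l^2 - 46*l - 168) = l^2 - 3*l - 28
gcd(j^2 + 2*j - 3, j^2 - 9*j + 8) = j - 1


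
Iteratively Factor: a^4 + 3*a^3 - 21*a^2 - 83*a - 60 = (a + 3)*(a^3 - 21*a - 20) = (a + 1)*(a + 3)*(a^2 - a - 20) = (a + 1)*(a + 3)*(a + 4)*(a - 5)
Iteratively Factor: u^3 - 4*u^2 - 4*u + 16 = (u - 2)*(u^2 - 2*u - 8) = (u - 4)*(u - 2)*(u + 2)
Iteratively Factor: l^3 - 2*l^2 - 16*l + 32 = (l - 2)*(l^2 - 16) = (l - 2)*(l + 4)*(l - 4)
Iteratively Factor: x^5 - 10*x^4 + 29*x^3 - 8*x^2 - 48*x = (x)*(x^4 - 10*x^3 + 29*x^2 - 8*x - 48) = x*(x - 4)*(x^3 - 6*x^2 + 5*x + 12) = x*(x - 4)*(x - 3)*(x^2 - 3*x - 4) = x*(x - 4)^2*(x - 3)*(x + 1)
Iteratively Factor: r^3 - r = (r + 1)*(r^2 - r) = r*(r + 1)*(r - 1)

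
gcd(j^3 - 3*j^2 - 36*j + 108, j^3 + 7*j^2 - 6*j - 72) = j^2 + 3*j - 18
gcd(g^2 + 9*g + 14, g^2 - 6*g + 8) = 1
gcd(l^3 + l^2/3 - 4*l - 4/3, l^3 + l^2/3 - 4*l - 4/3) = l^3 + l^2/3 - 4*l - 4/3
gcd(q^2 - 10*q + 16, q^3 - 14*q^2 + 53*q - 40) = q - 8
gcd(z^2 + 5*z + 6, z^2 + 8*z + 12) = z + 2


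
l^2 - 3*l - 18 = (l - 6)*(l + 3)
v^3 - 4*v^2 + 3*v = v*(v - 3)*(v - 1)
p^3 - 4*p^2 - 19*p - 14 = (p - 7)*(p + 1)*(p + 2)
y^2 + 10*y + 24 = (y + 4)*(y + 6)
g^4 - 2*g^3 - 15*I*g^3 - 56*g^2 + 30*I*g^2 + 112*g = g*(g - 2)*(g - 8*I)*(g - 7*I)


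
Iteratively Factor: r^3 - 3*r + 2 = (r - 1)*(r^2 + r - 2) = (r - 1)^2*(r + 2)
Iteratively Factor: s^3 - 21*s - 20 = (s + 1)*(s^2 - s - 20) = (s + 1)*(s + 4)*(s - 5)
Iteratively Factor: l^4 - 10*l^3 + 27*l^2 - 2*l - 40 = (l - 5)*(l^3 - 5*l^2 + 2*l + 8) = (l - 5)*(l - 2)*(l^2 - 3*l - 4) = (l - 5)*(l - 4)*(l - 2)*(l + 1)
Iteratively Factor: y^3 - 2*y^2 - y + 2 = (y - 2)*(y^2 - 1) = (y - 2)*(y - 1)*(y + 1)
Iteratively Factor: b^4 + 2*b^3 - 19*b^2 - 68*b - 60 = (b - 5)*(b^3 + 7*b^2 + 16*b + 12) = (b - 5)*(b + 2)*(b^2 + 5*b + 6) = (b - 5)*(b + 2)*(b + 3)*(b + 2)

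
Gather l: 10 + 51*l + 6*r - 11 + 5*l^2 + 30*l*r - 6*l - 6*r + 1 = 5*l^2 + l*(30*r + 45)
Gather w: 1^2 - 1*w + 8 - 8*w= 9 - 9*w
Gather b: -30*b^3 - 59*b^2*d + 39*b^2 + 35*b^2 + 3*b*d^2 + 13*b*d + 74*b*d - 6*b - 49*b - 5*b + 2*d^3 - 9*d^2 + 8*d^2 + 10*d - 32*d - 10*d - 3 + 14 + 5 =-30*b^3 + b^2*(74 - 59*d) + b*(3*d^2 + 87*d - 60) + 2*d^3 - d^2 - 32*d + 16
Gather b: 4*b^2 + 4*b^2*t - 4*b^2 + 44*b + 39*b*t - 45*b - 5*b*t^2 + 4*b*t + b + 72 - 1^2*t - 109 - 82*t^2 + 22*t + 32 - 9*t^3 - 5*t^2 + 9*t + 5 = 4*b^2*t + b*(-5*t^2 + 43*t) - 9*t^3 - 87*t^2 + 30*t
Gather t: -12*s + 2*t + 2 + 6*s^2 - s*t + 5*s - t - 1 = 6*s^2 - 7*s + t*(1 - s) + 1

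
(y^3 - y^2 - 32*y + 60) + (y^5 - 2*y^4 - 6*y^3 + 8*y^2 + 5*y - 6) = y^5 - 2*y^4 - 5*y^3 + 7*y^2 - 27*y + 54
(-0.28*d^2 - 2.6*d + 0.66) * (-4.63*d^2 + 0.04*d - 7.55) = 1.2964*d^4 + 12.0268*d^3 - 1.0458*d^2 + 19.6564*d - 4.983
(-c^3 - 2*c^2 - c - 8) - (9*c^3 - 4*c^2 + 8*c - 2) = -10*c^3 + 2*c^2 - 9*c - 6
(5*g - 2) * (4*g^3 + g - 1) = 20*g^4 - 8*g^3 + 5*g^2 - 7*g + 2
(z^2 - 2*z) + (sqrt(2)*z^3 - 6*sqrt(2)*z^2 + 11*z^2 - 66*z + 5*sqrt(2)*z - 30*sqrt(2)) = sqrt(2)*z^3 - 6*sqrt(2)*z^2 + 12*z^2 - 68*z + 5*sqrt(2)*z - 30*sqrt(2)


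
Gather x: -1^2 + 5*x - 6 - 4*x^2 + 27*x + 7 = -4*x^2 + 32*x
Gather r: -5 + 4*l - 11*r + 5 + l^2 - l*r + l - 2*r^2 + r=l^2 + 5*l - 2*r^2 + r*(-l - 10)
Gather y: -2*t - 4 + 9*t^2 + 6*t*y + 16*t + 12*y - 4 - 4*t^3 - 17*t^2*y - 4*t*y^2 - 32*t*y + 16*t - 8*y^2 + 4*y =-4*t^3 + 9*t^2 + 30*t + y^2*(-4*t - 8) + y*(-17*t^2 - 26*t + 16) - 8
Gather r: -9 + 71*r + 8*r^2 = 8*r^2 + 71*r - 9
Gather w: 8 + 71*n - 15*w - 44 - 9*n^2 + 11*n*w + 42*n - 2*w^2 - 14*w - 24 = -9*n^2 + 113*n - 2*w^2 + w*(11*n - 29) - 60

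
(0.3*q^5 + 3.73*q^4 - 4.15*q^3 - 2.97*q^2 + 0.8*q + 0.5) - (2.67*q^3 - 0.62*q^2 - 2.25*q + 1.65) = 0.3*q^5 + 3.73*q^4 - 6.82*q^3 - 2.35*q^2 + 3.05*q - 1.15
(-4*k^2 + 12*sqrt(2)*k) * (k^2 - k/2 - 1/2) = -4*k^4 + 2*k^3 + 12*sqrt(2)*k^3 - 6*sqrt(2)*k^2 + 2*k^2 - 6*sqrt(2)*k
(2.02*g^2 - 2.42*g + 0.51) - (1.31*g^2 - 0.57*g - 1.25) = 0.71*g^2 - 1.85*g + 1.76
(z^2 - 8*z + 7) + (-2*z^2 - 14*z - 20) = -z^2 - 22*z - 13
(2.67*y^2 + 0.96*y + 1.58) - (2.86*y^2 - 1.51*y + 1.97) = -0.19*y^2 + 2.47*y - 0.39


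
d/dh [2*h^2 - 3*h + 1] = 4*h - 3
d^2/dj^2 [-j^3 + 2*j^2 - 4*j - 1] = 4 - 6*j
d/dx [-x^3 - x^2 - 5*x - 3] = -3*x^2 - 2*x - 5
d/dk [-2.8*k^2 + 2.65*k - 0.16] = 2.65 - 5.6*k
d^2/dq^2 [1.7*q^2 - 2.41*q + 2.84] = 3.40000000000000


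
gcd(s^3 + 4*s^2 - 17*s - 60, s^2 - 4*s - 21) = s + 3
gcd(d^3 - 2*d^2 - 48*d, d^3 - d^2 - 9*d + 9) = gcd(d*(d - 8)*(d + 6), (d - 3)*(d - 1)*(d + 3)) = 1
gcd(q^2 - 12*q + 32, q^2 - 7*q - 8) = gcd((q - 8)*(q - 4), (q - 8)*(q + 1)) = q - 8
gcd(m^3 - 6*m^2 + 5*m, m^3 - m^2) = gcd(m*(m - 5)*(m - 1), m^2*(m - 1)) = m^2 - m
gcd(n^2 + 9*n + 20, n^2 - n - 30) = n + 5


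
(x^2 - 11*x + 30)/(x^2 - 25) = (x - 6)/(x + 5)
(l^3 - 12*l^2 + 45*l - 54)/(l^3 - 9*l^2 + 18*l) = (l - 3)/l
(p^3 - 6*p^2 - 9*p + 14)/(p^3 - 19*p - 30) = (p^2 - 8*p + 7)/(p^2 - 2*p - 15)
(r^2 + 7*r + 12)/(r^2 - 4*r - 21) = (r + 4)/(r - 7)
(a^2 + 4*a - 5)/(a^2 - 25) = (a - 1)/(a - 5)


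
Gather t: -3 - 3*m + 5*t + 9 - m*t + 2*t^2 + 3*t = -3*m + 2*t^2 + t*(8 - m) + 6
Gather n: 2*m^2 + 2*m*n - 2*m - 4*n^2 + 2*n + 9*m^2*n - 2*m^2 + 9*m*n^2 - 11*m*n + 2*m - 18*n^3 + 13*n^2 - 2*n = -18*n^3 + n^2*(9*m + 9) + n*(9*m^2 - 9*m)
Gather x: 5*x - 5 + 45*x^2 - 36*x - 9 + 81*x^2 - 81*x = 126*x^2 - 112*x - 14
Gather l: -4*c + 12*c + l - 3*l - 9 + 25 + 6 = 8*c - 2*l + 22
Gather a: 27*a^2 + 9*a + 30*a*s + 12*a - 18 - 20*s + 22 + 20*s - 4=27*a^2 + a*(30*s + 21)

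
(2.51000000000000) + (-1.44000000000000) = 1.07000000000000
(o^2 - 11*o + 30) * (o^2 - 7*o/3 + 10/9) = o^4 - 40*o^3/3 + 511*o^2/9 - 740*o/9 + 100/3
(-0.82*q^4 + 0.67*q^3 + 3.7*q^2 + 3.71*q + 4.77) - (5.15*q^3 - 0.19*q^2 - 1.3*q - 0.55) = -0.82*q^4 - 4.48*q^3 + 3.89*q^2 + 5.01*q + 5.32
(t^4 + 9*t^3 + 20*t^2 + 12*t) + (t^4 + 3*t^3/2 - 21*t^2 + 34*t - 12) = 2*t^4 + 21*t^3/2 - t^2 + 46*t - 12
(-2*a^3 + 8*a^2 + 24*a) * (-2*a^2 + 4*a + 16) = 4*a^5 - 24*a^4 - 48*a^3 + 224*a^2 + 384*a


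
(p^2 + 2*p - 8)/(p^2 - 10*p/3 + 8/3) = 3*(p + 4)/(3*p - 4)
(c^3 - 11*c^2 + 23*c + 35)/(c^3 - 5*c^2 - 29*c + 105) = (c^2 - 4*c - 5)/(c^2 + 2*c - 15)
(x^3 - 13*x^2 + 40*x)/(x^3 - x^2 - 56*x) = (x - 5)/(x + 7)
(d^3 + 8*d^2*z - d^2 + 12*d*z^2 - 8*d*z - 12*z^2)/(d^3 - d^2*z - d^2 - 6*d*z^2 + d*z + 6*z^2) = (-d - 6*z)/(-d + 3*z)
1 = 1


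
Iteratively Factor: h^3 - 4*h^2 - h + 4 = (h - 4)*(h^2 - 1) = (h - 4)*(h - 1)*(h + 1)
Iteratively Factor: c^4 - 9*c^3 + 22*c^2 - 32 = (c + 1)*(c^3 - 10*c^2 + 32*c - 32) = (c - 4)*(c + 1)*(c^2 - 6*c + 8) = (c - 4)^2*(c + 1)*(c - 2)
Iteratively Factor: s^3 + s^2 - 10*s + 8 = (s - 1)*(s^2 + 2*s - 8) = (s - 1)*(s + 4)*(s - 2)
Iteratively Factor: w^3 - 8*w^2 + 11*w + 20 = (w - 5)*(w^2 - 3*w - 4) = (w - 5)*(w + 1)*(w - 4)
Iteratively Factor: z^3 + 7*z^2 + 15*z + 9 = (z + 1)*(z^2 + 6*z + 9) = (z + 1)*(z + 3)*(z + 3)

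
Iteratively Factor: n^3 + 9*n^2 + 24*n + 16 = (n + 4)*(n^2 + 5*n + 4) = (n + 4)^2*(n + 1)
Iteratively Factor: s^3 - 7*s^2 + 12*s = (s - 3)*(s^2 - 4*s) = (s - 4)*(s - 3)*(s)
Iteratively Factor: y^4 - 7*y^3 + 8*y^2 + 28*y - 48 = (y - 3)*(y^3 - 4*y^2 - 4*y + 16) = (y - 3)*(y - 2)*(y^2 - 2*y - 8) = (y - 4)*(y - 3)*(y - 2)*(y + 2)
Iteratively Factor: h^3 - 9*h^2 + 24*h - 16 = (h - 1)*(h^2 - 8*h + 16) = (h - 4)*(h - 1)*(h - 4)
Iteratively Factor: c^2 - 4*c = (c - 4)*(c)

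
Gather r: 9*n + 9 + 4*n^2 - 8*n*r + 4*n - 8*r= 4*n^2 + 13*n + r*(-8*n - 8) + 9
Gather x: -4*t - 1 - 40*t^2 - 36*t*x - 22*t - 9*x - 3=-40*t^2 - 26*t + x*(-36*t - 9) - 4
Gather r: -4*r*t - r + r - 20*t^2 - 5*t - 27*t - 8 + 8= -4*r*t - 20*t^2 - 32*t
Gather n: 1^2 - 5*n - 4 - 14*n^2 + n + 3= -14*n^2 - 4*n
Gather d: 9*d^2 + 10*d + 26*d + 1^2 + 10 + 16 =9*d^2 + 36*d + 27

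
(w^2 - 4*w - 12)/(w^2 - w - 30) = (w + 2)/(w + 5)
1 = 1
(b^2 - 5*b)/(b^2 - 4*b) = (b - 5)/(b - 4)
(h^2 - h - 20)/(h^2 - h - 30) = (-h^2 + h + 20)/(-h^2 + h + 30)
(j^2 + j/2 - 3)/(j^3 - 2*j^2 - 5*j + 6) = (j - 3/2)/(j^2 - 4*j + 3)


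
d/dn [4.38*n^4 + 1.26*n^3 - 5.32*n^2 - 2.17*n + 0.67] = 17.52*n^3 + 3.78*n^2 - 10.64*n - 2.17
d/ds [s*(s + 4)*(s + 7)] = 3*s^2 + 22*s + 28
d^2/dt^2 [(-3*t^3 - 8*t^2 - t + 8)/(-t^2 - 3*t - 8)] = 40*(-t^3 + 24*t + 24)/(t^6 + 9*t^5 + 51*t^4 + 171*t^3 + 408*t^2 + 576*t + 512)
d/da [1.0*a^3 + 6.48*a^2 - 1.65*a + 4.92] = 3.0*a^2 + 12.96*a - 1.65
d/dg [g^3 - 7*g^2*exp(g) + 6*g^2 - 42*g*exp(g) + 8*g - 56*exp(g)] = -7*g^2*exp(g) + 3*g^2 - 56*g*exp(g) + 12*g - 98*exp(g) + 8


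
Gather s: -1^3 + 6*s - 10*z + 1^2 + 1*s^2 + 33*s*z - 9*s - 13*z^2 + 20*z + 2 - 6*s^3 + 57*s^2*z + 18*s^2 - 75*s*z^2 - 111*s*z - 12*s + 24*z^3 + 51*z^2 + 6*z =-6*s^3 + s^2*(57*z + 19) + s*(-75*z^2 - 78*z - 15) + 24*z^3 + 38*z^2 + 16*z + 2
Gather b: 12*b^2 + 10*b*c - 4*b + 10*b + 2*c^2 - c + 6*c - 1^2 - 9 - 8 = 12*b^2 + b*(10*c + 6) + 2*c^2 + 5*c - 18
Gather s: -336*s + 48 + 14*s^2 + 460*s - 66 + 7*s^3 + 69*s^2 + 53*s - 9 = 7*s^3 + 83*s^2 + 177*s - 27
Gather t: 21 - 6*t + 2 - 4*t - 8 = 15 - 10*t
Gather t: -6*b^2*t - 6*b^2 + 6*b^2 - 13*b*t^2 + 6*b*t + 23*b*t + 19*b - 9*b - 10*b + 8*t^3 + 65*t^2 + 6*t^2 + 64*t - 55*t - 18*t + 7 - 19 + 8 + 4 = 8*t^3 + t^2*(71 - 13*b) + t*(-6*b^2 + 29*b - 9)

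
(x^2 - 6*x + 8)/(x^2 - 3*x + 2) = (x - 4)/(x - 1)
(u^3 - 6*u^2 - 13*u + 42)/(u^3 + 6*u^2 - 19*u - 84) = (u^2 - 9*u + 14)/(u^2 + 3*u - 28)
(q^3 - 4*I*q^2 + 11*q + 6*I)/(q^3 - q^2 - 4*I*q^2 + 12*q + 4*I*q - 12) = (q^2 + 2*I*q - 1)/(q^2 + q*(-1 + 2*I) - 2*I)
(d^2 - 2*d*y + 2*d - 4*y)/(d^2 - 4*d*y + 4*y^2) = (-d - 2)/(-d + 2*y)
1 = 1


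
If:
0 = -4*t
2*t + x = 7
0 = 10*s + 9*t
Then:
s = 0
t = 0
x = 7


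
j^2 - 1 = (j - 1)*(j + 1)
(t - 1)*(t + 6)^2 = t^3 + 11*t^2 + 24*t - 36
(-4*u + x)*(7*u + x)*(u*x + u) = -28*u^3*x - 28*u^3 + 3*u^2*x^2 + 3*u^2*x + u*x^3 + u*x^2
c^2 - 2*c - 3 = (c - 3)*(c + 1)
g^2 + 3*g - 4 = (g - 1)*(g + 4)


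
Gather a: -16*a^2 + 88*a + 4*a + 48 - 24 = -16*a^2 + 92*a + 24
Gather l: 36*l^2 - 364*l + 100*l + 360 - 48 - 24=36*l^2 - 264*l + 288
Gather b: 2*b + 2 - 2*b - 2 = 0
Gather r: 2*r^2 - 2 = 2*r^2 - 2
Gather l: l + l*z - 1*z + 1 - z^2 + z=l*(z + 1) - z^2 + 1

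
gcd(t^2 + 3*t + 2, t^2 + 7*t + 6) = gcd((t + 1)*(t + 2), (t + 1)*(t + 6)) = t + 1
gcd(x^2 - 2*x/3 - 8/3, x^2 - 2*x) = x - 2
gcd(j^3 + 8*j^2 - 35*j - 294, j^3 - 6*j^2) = j - 6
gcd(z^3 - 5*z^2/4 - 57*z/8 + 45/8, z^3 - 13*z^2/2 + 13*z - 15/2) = z - 3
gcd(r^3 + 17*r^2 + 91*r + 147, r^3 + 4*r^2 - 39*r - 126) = r^2 + 10*r + 21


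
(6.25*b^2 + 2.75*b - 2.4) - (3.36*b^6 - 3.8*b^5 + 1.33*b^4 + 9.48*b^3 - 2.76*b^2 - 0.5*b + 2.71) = -3.36*b^6 + 3.8*b^5 - 1.33*b^4 - 9.48*b^3 + 9.01*b^2 + 3.25*b - 5.11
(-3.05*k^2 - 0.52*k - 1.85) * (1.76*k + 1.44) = -5.368*k^3 - 5.3072*k^2 - 4.0048*k - 2.664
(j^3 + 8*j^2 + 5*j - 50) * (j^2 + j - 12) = j^5 + 9*j^4 + j^3 - 141*j^2 - 110*j + 600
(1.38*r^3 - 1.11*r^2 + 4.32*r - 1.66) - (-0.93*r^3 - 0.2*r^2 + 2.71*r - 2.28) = 2.31*r^3 - 0.91*r^2 + 1.61*r + 0.62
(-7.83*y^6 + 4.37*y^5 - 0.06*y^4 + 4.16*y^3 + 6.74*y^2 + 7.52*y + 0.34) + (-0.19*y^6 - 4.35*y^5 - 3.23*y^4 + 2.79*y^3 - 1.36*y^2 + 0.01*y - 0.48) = -8.02*y^6 + 0.0200000000000005*y^5 - 3.29*y^4 + 6.95*y^3 + 5.38*y^2 + 7.53*y - 0.14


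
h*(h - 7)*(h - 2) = h^3 - 9*h^2 + 14*h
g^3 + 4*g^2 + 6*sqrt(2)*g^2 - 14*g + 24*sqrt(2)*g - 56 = (g + 4)*(g - sqrt(2))*(g + 7*sqrt(2))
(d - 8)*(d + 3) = d^2 - 5*d - 24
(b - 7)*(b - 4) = b^2 - 11*b + 28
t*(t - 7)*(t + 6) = t^3 - t^2 - 42*t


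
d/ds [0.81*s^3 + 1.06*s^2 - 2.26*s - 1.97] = 2.43*s^2 + 2.12*s - 2.26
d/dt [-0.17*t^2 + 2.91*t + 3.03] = 2.91 - 0.34*t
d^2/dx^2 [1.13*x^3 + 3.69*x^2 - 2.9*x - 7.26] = 6.78*x + 7.38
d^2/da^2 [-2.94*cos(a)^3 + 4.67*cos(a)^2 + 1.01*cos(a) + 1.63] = 1.195*cos(a) - 9.34*cos(2*a) + 6.615*cos(3*a)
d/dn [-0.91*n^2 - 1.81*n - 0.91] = -1.82*n - 1.81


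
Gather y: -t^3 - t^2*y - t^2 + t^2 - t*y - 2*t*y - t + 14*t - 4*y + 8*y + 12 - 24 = -t^3 + 13*t + y*(-t^2 - 3*t + 4) - 12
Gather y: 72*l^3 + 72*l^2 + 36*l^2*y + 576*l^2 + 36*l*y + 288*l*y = 72*l^3 + 648*l^2 + y*(36*l^2 + 324*l)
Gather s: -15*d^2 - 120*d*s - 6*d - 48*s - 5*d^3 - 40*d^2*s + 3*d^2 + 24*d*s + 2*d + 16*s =-5*d^3 - 12*d^2 - 4*d + s*(-40*d^2 - 96*d - 32)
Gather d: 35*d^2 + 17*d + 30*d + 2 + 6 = 35*d^2 + 47*d + 8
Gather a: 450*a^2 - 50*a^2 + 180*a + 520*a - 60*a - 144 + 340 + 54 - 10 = 400*a^2 + 640*a + 240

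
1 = 1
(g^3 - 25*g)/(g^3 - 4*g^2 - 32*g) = (25 - g^2)/(-g^2 + 4*g + 32)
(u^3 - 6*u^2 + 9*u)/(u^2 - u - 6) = u*(u - 3)/(u + 2)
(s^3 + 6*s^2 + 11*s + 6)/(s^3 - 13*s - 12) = (s + 2)/(s - 4)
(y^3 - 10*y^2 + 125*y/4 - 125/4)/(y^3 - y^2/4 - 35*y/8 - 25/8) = 2*(2*y^2 - 15*y + 25)/(4*y^2 + 9*y + 5)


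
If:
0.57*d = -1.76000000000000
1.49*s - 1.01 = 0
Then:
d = -3.09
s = 0.68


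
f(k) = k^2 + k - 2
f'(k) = 2*k + 1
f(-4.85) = 16.67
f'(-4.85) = -8.70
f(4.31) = 20.89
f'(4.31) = 9.62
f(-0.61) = -2.24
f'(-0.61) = -0.22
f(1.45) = 1.55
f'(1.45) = 3.90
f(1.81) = 3.09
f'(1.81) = 4.62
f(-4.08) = 10.57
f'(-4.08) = -7.16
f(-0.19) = -2.15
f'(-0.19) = 0.62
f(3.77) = 15.98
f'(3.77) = 8.54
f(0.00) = -2.00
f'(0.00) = 1.00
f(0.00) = -2.00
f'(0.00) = 1.00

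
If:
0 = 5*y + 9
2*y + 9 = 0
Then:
No Solution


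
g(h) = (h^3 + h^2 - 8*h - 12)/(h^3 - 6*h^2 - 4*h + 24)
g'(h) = (-3*h^2 + 12*h + 4)*(h^3 + h^2 - 8*h - 12)/(h^3 - 6*h^2 - 4*h + 24)^2 + (3*h^2 + 2*h - 8)/(h^3 - 6*h^2 - 4*h + 24)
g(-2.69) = 0.10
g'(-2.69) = -0.12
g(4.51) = -2.63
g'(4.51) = -2.86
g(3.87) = -1.28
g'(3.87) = -1.61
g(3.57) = -0.83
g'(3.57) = -1.42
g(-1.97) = -0.00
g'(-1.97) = -0.16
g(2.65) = 0.75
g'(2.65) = -2.90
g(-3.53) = 0.19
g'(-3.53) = -0.10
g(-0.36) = -0.37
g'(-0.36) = -0.33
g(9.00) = 3.14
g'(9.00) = -0.69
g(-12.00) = 0.60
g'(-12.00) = -0.02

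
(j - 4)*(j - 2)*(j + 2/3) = j^3 - 16*j^2/3 + 4*j + 16/3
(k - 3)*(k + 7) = k^2 + 4*k - 21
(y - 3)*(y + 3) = y^2 - 9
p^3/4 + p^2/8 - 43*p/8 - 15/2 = (p/4 + 1)*(p - 5)*(p + 3/2)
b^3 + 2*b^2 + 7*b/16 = b*(b + 1/4)*(b + 7/4)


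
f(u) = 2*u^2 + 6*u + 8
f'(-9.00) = -30.00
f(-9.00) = 116.00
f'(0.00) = 6.00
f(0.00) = 8.00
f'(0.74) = 8.96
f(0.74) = 13.54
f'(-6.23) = -18.92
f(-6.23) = 48.25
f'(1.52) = 12.08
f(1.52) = 21.74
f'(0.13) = 6.52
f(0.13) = 8.81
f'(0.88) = 9.52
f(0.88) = 14.83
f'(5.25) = 27.00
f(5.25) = 94.62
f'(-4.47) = -11.88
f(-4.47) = 21.14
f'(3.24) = 18.96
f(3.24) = 48.44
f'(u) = 4*u + 6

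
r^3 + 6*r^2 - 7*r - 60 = (r - 3)*(r + 4)*(r + 5)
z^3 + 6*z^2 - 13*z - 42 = (z - 3)*(z + 2)*(z + 7)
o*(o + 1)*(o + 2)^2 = o^4 + 5*o^3 + 8*o^2 + 4*o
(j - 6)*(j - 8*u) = j^2 - 8*j*u - 6*j + 48*u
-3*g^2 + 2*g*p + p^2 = (-g + p)*(3*g + p)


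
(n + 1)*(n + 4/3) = n^2 + 7*n/3 + 4/3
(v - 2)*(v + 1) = v^2 - v - 2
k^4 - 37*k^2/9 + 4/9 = (k - 2)*(k - 1/3)*(k + 1/3)*(k + 2)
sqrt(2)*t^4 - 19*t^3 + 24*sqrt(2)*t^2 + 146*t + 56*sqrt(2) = (t - 7*sqrt(2))*(t - 4*sqrt(2))*(t + sqrt(2))*(sqrt(2)*t + 1)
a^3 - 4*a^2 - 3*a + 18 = (a - 3)^2*(a + 2)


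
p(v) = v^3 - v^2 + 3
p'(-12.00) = 456.00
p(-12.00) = -1869.00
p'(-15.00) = 705.00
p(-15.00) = -3597.00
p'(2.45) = 13.11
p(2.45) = 11.70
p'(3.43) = 28.43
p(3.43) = 31.59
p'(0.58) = -0.15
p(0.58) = 2.86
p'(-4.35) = 65.47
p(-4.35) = -98.24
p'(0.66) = -0.01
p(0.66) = 2.85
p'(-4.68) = 75.07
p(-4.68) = -121.41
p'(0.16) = -0.24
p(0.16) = 2.98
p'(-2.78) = 28.75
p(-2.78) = -26.21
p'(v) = 3*v^2 - 2*v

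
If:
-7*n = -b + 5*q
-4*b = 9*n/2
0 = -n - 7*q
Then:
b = 0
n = 0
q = 0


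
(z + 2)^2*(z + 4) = z^3 + 8*z^2 + 20*z + 16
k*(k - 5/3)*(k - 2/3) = k^3 - 7*k^2/3 + 10*k/9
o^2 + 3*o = o*(o + 3)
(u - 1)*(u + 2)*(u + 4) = u^3 + 5*u^2 + 2*u - 8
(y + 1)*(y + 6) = y^2 + 7*y + 6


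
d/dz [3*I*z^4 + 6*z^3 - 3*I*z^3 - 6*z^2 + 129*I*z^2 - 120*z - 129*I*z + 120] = 12*I*z^3 + z^2*(18 - 9*I) + z*(-12 + 258*I) - 120 - 129*I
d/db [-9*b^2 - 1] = -18*b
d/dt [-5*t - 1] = -5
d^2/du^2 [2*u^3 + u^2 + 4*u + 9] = 12*u + 2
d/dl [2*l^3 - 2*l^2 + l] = 6*l^2 - 4*l + 1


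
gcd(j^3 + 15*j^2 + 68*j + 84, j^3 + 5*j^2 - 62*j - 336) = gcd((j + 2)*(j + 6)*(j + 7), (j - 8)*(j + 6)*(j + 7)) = j^2 + 13*j + 42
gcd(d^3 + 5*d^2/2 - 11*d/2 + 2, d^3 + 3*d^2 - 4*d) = d^2 + 3*d - 4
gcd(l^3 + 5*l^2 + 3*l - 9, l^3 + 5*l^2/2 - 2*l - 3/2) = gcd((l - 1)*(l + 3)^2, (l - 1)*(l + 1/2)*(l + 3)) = l^2 + 2*l - 3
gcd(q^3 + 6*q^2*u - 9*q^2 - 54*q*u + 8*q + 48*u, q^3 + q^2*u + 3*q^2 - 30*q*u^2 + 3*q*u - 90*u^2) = q + 6*u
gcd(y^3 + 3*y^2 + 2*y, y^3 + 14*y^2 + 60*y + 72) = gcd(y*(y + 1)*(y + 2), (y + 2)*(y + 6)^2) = y + 2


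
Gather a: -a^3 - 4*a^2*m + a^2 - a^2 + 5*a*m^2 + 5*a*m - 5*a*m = -a^3 - 4*a^2*m + 5*a*m^2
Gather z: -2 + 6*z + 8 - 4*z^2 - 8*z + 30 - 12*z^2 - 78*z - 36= -16*z^2 - 80*z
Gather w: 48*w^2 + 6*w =48*w^2 + 6*w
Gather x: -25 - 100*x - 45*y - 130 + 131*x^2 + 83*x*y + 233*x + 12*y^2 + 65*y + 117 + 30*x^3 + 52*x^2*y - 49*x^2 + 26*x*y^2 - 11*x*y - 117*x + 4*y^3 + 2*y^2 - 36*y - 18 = 30*x^3 + x^2*(52*y + 82) + x*(26*y^2 + 72*y + 16) + 4*y^3 + 14*y^2 - 16*y - 56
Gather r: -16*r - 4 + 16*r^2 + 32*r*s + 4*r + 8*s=16*r^2 + r*(32*s - 12) + 8*s - 4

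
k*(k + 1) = k^2 + k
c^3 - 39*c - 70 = (c - 7)*(c + 2)*(c + 5)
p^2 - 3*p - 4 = (p - 4)*(p + 1)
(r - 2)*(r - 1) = r^2 - 3*r + 2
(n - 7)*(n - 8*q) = n^2 - 8*n*q - 7*n + 56*q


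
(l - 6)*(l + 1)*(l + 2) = l^3 - 3*l^2 - 16*l - 12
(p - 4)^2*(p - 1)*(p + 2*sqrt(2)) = p^4 - 9*p^3 + 2*sqrt(2)*p^3 - 18*sqrt(2)*p^2 + 24*p^2 - 16*p + 48*sqrt(2)*p - 32*sqrt(2)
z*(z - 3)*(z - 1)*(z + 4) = z^4 - 13*z^2 + 12*z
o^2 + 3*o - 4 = (o - 1)*(o + 4)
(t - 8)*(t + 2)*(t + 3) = t^3 - 3*t^2 - 34*t - 48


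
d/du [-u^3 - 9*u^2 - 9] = 3*u*(-u - 6)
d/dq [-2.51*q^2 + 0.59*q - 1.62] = 0.59 - 5.02*q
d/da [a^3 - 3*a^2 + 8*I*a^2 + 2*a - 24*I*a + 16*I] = 3*a^2 + a*(-6 + 16*I) + 2 - 24*I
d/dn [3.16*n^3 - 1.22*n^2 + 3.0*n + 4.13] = 9.48*n^2 - 2.44*n + 3.0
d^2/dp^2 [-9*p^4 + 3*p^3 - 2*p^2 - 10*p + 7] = -108*p^2 + 18*p - 4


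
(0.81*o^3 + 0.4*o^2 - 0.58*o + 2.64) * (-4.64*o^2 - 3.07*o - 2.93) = -3.7584*o^5 - 4.3427*o^4 - 0.910100000000001*o^3 - 11.641*o^2 - 6.4054*o - 7.7352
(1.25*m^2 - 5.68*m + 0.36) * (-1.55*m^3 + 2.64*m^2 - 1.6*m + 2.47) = -1.9375*m^5 + 12.104*m^4 - 17.5532*m^3 + 13.1259*m^2 - 14.6056*m + 0.8892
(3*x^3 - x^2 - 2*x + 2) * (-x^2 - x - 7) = -3*x^5 - 2*x^4 - 18*x^3 + 7*x^2 + 12*x - 14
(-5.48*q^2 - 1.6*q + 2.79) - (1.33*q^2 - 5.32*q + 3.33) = -6.81*q^2 + 3.72*q - 0.54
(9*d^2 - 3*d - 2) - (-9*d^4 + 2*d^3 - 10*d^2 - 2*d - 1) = 9*d^4 - 2*d^3 + 19*d^2 - d - 1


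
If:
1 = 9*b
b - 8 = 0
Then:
No Solution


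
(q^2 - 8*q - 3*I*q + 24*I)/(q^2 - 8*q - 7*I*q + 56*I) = (q - 3*I)/(q - 7*I)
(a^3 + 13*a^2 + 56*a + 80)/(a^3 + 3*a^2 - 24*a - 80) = (a + 5)/(a - 5)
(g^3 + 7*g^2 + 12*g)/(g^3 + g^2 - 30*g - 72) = g/(g - 6)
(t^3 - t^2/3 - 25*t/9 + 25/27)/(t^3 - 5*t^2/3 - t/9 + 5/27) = (3*t + 5)/(3*t + 1)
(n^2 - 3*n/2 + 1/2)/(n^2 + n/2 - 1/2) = (n - 1)/(n + 1)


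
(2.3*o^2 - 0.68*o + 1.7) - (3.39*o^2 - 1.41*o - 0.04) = -1.09*o^2 + 0.73*o + 1.74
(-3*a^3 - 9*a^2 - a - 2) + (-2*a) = -3*a^3 - 9*a^2 - 3*a - 2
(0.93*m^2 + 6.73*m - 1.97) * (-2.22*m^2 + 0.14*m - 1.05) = -2.0646*m^4 - 14.8104*m^3 + 4.3391*m^2 - 7.3423*m + 2.0685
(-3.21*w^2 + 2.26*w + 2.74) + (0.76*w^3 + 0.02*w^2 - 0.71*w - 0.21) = 0.76*w^3 - 3.19*w^2 + 1.55*w + 2.53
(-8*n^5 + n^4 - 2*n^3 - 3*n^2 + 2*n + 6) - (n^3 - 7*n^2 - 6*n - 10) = -8*n^5 + n^4 - 3*n^3 + 4*n^2 + 8*n + 16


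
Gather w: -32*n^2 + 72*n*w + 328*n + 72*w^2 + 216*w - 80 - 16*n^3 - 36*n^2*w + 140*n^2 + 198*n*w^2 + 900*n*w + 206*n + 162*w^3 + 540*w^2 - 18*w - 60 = -16*n^3 + 108*n^2 + 534*n + 162*w^3 + w^2*(198*n + 612) + w*(-36*n^2 + 972*n + 198) - 140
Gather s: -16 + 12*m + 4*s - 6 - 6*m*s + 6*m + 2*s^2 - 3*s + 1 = 18*m + 2*s^2 + s*(1 - 6*m) - 21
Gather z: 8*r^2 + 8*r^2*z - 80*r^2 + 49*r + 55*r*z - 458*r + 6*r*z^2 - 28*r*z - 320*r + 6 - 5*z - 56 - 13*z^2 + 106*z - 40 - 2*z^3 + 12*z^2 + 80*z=-72*r^2 - 729*r - 2*z^3 + z^2*(6*r - 1) + z*(8*r^2 + 27*r + 181) - 90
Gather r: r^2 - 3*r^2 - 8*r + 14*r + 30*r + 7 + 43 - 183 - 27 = -2*r^2 + 36*r - 160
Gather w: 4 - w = 4 - w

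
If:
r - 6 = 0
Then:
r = 6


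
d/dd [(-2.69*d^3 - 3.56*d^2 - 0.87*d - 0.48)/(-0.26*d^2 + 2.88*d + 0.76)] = (0.6994*d^4 - 15.4944*d^3 - 16.6122*d^2 - 5.6608*d + 0.7212)/(0.0676*d^4 - 1.4976*d^3 + 7.8992*d^2 + 4.3776*d + 0.5776)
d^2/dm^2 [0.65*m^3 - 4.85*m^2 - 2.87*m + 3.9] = 3.9*m - 9.7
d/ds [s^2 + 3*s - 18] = 2*s + 3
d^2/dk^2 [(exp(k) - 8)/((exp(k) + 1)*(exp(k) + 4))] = (exp(4*k) - 37*exp(3*k) - 144*exp(2*k) - 92*exp(k) + 176)*exp(k)/(exp(6*k) + 15*exp(5*k) + 87*exp(4*k) + 245*exp(3*k) + 348*exp(2*k) + 240*exp(k) + 64)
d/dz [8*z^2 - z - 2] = 16*z - 1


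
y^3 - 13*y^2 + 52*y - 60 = (y - 6)*(y - 5)*(y - 2)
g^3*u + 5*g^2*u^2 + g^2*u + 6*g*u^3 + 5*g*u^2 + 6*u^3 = (g + 2*u)*(g + 3*u)*(g*u + u)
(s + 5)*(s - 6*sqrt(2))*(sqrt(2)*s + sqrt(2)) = sqrt(2)*s^3 - 12*s^2 + 6*sqrt(2)*s^2 - 72*s + 5*sqrt(2)*s - 60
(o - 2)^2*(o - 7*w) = o^3 - 7*o^2*w - 4*o^2 + 28*o*w + 4*o - 28*w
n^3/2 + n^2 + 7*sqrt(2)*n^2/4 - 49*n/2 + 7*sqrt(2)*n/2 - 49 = (n/2 + 1)*(n - 7*sqrt(2)/2)*(n + 7*sqrt(2))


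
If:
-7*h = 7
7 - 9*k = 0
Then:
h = -1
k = 7/9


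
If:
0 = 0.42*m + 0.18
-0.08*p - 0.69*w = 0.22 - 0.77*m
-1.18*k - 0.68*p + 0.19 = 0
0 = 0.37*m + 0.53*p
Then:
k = -0.01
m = -0.43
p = 0.30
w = -0.83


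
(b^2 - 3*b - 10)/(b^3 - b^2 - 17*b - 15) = (b + 2)/(b^2 + 4*b + 3)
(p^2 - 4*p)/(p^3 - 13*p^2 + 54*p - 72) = p/(p^2 - 9*p + 18)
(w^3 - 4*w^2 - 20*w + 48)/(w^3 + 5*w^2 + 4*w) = (w^2 - 8*w + 12)/(w*(w + 1))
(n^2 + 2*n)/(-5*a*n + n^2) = (-n - 2)/(5*a - n)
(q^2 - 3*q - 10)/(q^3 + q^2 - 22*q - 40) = 1/(q + 4)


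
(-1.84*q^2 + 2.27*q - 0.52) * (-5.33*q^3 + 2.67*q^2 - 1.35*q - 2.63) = 9.8072*q^5 - 17.0119*q^4 + 11.3165*q^3 + 0.386299999999999*q^2 - 5.2681*q + 1.3676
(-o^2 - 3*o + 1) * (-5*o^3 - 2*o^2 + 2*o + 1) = 5*o^5 + 17*o^4 - o^3 - 9*o^2 - o + 1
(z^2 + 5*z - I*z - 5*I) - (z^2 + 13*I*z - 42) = 5*z - 14*I*z + 42 - 5*I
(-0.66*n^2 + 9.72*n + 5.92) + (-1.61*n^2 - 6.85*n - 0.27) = -2.27*n^2 + 2.87*n + 5.65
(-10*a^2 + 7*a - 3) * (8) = -80*a^2 + 56*a - 24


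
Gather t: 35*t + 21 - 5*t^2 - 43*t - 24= -5*t^2 - 8*t - 3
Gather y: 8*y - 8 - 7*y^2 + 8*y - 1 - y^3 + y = -y^3 - 7*y^2 + 17*y - 9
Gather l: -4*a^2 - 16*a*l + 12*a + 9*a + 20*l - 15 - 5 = -4*a^2 + 21*a + l*(20 - 16*a) - 20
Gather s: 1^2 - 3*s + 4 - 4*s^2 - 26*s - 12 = -4*s^2 - 29*s - 7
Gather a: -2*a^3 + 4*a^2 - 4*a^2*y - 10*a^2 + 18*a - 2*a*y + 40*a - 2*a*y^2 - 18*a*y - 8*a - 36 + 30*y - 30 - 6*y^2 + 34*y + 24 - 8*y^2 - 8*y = -2*a^3 + a^2*(-4*y - 6) + a*(-2*y^2 - 20*y + 50) - 14*y^2 + 56*y - 42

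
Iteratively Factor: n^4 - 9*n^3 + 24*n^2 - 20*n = (n - 2)*(n^3 - 7*n^2 + 10*n) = n*(n - 2)*(n^2 - 7*n + 10) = n*(n - 2)^2*(n - 5)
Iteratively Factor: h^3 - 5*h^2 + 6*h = (h)*(h^2 - 5*h + 6) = h*(h - 2)*(h - 3)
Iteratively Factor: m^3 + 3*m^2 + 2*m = (m + 1)*(m^2 + 2*m) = m*(m + 1)*(m + 2)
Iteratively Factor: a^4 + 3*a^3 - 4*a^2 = (a - 1)*(a^3 + 4*a^2) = a*(a - 1)*(a^2 + 4*a) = a^2*(a - 1)*(a + 4)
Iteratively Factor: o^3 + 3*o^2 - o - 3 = (o - 1)*(o^2 + 4*o + 3) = (o - 1)*(o + 1)*(o + 3)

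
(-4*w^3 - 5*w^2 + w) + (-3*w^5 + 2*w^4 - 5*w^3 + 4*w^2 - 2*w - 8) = -3*w^5 + 2*w^4 - 9*w^3 - w^2 - w - 8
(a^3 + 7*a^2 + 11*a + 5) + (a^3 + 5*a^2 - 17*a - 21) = 2*a^3 + 12*a^2 - 6*a - 16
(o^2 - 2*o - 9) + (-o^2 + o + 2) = -o - 7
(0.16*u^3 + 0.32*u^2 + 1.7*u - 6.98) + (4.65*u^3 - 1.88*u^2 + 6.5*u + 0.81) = 4.81*u^3 - 1.56*u^2 + 8.2*u - 6.17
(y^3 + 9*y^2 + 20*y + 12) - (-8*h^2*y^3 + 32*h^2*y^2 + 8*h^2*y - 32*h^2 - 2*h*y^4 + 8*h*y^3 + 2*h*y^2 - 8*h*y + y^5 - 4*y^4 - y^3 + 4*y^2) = 8*h^2*y^3 - 32*h^2*y^2 - 8*h^2*y + 32*h^2 + 2*h*y^4 - 8*h*y^3 - 2*h*y^2 + 8*h*y - y^5 + 4*y^4 + 2*y^3 + 5*y^2 + 20*y + 12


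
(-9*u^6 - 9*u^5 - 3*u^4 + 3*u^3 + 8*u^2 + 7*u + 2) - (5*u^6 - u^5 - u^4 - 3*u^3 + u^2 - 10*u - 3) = -14*u^6 - 8*u^5 - 2*u^4 + 6*u^3 + 7*u^2 + 17*u + 5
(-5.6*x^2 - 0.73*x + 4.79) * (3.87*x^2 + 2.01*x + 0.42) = -21.672*x^4 - 14.0811*x^3 + 14.718*x^2 + 9.3213*x + 2.0118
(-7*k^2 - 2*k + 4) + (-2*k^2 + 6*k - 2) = -9*k^2 + 4*k + 2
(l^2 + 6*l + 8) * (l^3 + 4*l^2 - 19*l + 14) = l^5 + 10*l^4 + 13*l^3 - 68*l^2 - 68*l + 112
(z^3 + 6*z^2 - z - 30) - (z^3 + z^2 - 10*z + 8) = 5*z^2 + 9*z - 38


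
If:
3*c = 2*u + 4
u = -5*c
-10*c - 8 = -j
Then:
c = 4/13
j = 144/13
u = -20/13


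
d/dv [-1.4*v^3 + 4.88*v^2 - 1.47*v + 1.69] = -4.2*v^2 + 9.76*v - 1.47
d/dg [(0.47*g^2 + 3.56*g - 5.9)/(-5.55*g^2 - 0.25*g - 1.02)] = (19.6405*g^2 - 66.4488*g - 5.1062)/(30.8025*g^4 + 2.775*g^3 + 11.3845*g^2 + 0.51*g + 1.0404)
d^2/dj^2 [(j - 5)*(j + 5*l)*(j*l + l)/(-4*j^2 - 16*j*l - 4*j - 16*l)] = l^2*(4*l + 5)/(2*(j^3 + 12*j^2*l + 48*j*l^2 + 64*l^3))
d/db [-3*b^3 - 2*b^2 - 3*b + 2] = -9*b^2 - 4*b - 3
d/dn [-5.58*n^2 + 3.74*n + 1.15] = 3.74 - 11.16*n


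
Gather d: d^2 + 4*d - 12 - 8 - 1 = d^2 + 4*d - 21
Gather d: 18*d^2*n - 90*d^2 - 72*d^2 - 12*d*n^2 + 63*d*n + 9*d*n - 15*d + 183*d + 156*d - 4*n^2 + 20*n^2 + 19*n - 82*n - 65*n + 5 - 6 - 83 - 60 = d^2*(18*n - 162) + d*(-12*n^2 + 72*n + 324) + 16*n^2 - 128*n - 144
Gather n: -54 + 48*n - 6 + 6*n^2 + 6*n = 6*n^2 + 54*n - 60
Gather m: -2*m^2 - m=-2*m^2 - m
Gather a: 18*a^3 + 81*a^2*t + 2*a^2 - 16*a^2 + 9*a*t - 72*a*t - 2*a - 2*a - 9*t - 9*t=18*a^3 + a^2*(81*t - 14) + a*(-63*t - 4) - 18*t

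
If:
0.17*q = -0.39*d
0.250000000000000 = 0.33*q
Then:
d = -0.33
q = 0.76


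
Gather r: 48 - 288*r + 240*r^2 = 240*r^2 - 288*r + 48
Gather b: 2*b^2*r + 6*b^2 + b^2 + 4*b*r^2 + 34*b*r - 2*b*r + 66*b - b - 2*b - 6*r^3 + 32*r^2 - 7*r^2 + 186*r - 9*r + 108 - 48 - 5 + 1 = b^2*(2*r + 7) + b*(4*r^2 + 32*r + 63) - 6*r^3 + 25*r^2 + 177*r + 56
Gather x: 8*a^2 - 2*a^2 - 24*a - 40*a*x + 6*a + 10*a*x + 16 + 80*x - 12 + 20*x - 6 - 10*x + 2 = 6*a^2 - 18*a + x*(90 - 30*a)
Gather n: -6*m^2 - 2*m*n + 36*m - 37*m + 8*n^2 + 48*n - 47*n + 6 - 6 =-6*m^2 - m + 8*n^2 + n*(1 - 2*m)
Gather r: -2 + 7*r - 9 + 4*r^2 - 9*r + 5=4*r^2 - 2*r - 6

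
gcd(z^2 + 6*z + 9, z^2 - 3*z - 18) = z + 3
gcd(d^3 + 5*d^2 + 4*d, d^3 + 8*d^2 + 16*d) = d^2 + 4*d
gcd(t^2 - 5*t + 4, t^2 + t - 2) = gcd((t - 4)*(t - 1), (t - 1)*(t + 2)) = t - 1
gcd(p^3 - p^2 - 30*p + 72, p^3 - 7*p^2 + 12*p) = p^2 - 7*p + 12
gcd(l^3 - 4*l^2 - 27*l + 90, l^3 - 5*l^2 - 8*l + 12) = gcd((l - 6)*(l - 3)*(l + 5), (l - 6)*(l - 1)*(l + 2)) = l - 6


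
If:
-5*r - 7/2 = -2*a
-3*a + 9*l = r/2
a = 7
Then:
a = 7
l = 49/20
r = 21/10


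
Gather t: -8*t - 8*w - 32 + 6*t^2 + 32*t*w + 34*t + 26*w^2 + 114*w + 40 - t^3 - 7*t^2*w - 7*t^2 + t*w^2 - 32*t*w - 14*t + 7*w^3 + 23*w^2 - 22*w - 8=-t^3 + t^2*(-7*w - 1) + t*(w^2 + 12) + 7*w^3 + 49*w^2 + 84*w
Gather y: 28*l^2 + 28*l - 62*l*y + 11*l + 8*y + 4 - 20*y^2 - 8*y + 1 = 28*l^2 - 62*l*y + 39*l - 20*y^2 + 5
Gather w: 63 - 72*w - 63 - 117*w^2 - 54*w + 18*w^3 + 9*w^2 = 18*w^3 - 108*w^2 - 126*w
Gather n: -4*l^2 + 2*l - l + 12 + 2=-4*l^2 + l + 14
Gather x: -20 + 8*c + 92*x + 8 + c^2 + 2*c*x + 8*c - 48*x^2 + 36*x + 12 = c^2 + 16*c - 48*x^2 + x*(2*c + 128)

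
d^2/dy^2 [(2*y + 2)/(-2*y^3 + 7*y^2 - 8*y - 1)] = 4*(-4*(y + 1)*(3*y^2 - 7*y + 4)^2 + (6*y^2 - 14*y + (y + 1)*(6*y - 7) + 8)*(2*y^3 - 7*y^2 + 8*y + 1))/(2*y^3 - 7*y^2 + 8*y + 1)^3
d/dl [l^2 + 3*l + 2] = 2*l + 3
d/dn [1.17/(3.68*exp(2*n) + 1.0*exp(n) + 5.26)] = (-8.6112*exp(n) - 1.17)*exp(n)/(3.68*exp(2*n) + 1.0*exp(n) + 5.26)^2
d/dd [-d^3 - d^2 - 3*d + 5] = -3*d^2 - 2*d - 3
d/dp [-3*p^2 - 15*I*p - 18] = -6*p - 15*I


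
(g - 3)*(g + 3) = g^2 - 9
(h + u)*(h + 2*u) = h^2 + 3*h*u + 2*u^2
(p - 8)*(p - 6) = p^2 - 14*p + 48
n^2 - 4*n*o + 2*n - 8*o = (n + 2)*(n - 4*o)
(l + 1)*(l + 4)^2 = l^3 + 9*l^2 + 24*l + 16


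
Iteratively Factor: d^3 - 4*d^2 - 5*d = (d - 5)*(d^2 + d) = (d - 5)*(d + 1)*(d)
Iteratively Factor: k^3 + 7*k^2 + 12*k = (k + 4)*(k^2 + 3*k) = k*(k + 4)*(k + 3)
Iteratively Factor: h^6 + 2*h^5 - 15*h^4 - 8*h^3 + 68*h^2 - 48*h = (h)*(h^5 + 2*h^4 - 15*h^3 - 8*h^2 + 68*h - 48) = h*(h - 2)*(h^4 + 4*h^3 - 7*h^2 - 22*h + 24) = h*(h - 2)*(h + 4)*(h^3 - 7*h + 6) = h*(h - 2)^2*(h + 4)*(h^2 + 2*h - 3) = h*(h - 2)^2*(h + 3)*(h + 4)*(h - 1)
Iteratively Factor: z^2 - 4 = (z + 2)*(z - 2)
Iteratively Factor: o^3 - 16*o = (o + 4)*(o^2 - 4*o) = (o - 4)*(o + 4)*(o)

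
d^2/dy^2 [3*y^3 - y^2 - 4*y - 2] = 18*y - 2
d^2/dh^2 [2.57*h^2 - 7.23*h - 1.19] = 5.14000000000000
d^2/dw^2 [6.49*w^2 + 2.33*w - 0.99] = 12.9800000000000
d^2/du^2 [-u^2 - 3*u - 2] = -2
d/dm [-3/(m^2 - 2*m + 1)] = 6*(m - 1)/(m^2 - 2*m + 1)^2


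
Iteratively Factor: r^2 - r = (r)*(r - 1)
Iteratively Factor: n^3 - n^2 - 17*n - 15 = (n + 3)*(n^2 - 4*n - 5) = (n - 5)*(n + 3)*(n + 1)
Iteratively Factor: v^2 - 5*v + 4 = (v - 4)*(v - 1)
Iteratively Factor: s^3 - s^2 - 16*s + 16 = (s - 4)*(s^2 + 3*s - 4) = (s - 4)*(s + 4)*(s - 1)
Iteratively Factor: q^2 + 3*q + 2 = (q + 2)*(q + 1)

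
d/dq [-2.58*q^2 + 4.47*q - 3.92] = 4.47 - 5.16*q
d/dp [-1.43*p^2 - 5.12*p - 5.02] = -2.86*p - 5.12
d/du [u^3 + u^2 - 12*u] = 3*u^2 + 2*u - 12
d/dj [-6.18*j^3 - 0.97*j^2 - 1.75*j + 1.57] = -18.54*j^2 - 1.94*j - 1.75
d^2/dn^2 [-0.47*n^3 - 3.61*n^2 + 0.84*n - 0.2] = -2.82*n - 7.22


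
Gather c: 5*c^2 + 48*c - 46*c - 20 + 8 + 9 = 5*c^2 + 2*c - 3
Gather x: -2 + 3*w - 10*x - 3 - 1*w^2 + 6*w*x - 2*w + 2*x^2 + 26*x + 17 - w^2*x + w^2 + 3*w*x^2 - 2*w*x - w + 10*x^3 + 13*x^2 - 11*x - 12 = 10*x^3 + x^2*(3*w + 15) + x*(-w^2 + 4*w + 5)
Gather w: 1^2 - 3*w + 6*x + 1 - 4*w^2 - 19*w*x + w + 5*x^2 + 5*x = -4*w^2 + w*(-19*x - 2) + 5*x^2 + 11*x + 2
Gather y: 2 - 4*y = 2 - 4*y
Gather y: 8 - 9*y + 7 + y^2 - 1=y^2 - 9*y + 14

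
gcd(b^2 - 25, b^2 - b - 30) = b + 5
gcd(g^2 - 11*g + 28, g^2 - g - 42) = g - 7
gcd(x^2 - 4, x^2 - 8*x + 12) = x - 2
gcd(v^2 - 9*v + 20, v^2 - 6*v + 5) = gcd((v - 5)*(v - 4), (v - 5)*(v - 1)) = v - 5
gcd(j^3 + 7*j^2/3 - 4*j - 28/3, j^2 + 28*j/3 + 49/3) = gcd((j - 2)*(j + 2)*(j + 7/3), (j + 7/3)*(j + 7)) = j + 7/3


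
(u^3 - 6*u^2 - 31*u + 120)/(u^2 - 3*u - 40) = u - 3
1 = 1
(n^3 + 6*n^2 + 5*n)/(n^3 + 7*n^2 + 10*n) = (n + 1)/(n + 2)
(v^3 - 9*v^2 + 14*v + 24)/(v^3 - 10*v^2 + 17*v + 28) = (v - 6)/(v - 7)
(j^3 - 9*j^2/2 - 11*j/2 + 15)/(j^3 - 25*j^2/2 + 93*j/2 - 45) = (j + 2)/(j - 6)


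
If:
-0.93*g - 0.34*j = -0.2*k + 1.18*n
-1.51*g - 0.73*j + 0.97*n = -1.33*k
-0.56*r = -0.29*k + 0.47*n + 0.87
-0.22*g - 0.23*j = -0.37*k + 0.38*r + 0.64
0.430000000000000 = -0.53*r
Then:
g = 1.03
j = -1.06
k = 0.85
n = -0.36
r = -0.81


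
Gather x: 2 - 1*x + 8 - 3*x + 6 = 16 - 4*x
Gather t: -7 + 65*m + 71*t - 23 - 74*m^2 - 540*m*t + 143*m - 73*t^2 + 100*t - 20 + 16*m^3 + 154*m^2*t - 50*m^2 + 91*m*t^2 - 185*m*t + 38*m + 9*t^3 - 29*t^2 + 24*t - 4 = 16*m^3 - 124*m^2 + 246*m + 9*t^3 + t^2*(91*m - 102) + t*(154*m^2 - 725*m + 195) - 54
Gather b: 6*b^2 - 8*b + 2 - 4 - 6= 6*b^2 - 8*b - 8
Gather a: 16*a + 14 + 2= 16*a + 16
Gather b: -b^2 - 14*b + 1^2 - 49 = -b^2 - 14*b - 48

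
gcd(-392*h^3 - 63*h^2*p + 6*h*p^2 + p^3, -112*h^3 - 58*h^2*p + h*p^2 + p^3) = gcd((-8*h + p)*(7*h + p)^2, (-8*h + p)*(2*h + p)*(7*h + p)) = -56*h^2 - h*p + p^2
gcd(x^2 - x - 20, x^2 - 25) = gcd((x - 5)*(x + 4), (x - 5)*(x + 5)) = x - 5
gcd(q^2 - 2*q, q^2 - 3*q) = q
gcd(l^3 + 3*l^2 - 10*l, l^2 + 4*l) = l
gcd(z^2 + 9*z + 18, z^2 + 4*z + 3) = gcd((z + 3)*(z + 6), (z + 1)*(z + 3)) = z + 3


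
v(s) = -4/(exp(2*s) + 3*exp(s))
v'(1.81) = 0.12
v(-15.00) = -4358689.39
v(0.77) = -0.36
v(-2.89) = -23.55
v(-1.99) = -9.33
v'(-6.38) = 786.57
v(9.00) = 0.00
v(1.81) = -0.07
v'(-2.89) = 23.98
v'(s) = -4*(-2*exp(2*s) - 3*exp(s))/(exp(2*s) + 3*exp(s))^2 = 4*(2*exp(s) + 3)*exp(-s)/(exp(s) + 3)^2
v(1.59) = -0.10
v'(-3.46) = 42.42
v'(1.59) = 0.17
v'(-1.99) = 9.74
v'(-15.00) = 4358689.83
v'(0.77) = 0.51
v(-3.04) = -27.44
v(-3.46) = -41.98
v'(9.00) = 0.00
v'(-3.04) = 27.87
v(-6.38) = -786.13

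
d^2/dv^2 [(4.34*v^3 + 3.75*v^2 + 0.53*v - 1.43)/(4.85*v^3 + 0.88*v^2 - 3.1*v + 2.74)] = (139.37251*v^6 + 466.31295*v^5 - 743.87748*v^4 - 695.620792*v^3 - 237.597852*v^2 + 325.256148*v + 44.722072)/(114.084125*v^9 + 62.0994*v^8 - 207.49173*v^7 + 114.651622*v^6 + 202.7895*v^5 - 215.439432*v^4 + 34.59626*v^3 + 98.814264*v^2 - 69.82068*v + 20.570824)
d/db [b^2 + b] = 2*b + 1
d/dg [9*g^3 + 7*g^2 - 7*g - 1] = 27*g^2 + 14*g - 7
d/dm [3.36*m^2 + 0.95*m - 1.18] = 6.72*m + 0.95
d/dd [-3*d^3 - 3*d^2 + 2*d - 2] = -9*d^2 - 6*d + 2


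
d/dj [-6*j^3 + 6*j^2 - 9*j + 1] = -18*j^2 + 12*j - 9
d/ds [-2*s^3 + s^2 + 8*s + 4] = -6*s^2 + 2*s + 8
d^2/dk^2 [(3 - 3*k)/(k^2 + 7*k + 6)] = 6*(-(k - 1)*(2*k + 7)^2 + 3*(k + 2)*(k^2 + 7*k + 6))/(k^2 + 7*k + 6)^3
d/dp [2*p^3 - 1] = 6*p^2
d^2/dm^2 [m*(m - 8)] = 2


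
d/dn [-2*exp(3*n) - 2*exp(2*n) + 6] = (-6*exp(n) - 4)*exp(2*n)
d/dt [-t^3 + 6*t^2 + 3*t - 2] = -3*t^2 + 12*t + 3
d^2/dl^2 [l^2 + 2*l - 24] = 2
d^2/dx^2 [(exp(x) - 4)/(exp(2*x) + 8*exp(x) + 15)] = (exp(4*x) - 24*exp(3*x) - 186*exp(2*x) - 136*exp(x) + 705)*exp(x)/(exp(6*x) + 24*exp(5*x) + 237*exp(4*x) + 1232*exp(3*x) + 3555*exp(2*x) + 5400*exp(x) + 3375)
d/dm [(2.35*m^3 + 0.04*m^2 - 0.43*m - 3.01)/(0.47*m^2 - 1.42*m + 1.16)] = (1.1045*m^4 - 6.674*m^3 + 8.3233*m^2 + 2.9222*m - 4.773)/(0.2209*m^4 - 1.3348*m^3 + 3.1068*m^2 - 3.2944*m + 1.3456)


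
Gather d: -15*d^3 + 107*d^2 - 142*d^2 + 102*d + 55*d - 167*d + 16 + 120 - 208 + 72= -15*d^3 - 35*d^2 - 10*d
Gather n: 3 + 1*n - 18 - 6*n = -5*n - 15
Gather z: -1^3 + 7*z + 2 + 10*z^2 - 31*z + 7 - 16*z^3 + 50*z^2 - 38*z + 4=-16*z^3 + 60*z^2 - 62*z + 12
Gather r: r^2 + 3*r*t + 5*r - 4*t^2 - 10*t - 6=r^2 + r*(3*t + 5) - 4*t^2 - 10*t - 6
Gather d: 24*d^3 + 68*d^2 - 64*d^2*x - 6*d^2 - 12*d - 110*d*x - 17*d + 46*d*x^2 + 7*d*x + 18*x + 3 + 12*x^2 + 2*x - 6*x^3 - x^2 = 24*d^3 + d^2*(62 - 64*x) + d*(46*x^2 - 103*x - 29) - 6*x^3 + 11*x^2 + 20*x + 3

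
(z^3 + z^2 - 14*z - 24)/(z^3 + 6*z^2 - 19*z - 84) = (z + 2)/(z + 7)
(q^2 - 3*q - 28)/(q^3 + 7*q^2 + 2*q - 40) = (q - 7)/(q^2 + 3*q - 10)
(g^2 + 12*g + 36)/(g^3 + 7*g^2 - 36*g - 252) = (g + 6)/(g^2 + g - 42)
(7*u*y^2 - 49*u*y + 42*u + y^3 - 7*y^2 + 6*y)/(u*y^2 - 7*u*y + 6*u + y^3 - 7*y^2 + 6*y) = (7*u + y)/(u + y)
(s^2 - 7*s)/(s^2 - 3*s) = (s - 7)/(s - 3)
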